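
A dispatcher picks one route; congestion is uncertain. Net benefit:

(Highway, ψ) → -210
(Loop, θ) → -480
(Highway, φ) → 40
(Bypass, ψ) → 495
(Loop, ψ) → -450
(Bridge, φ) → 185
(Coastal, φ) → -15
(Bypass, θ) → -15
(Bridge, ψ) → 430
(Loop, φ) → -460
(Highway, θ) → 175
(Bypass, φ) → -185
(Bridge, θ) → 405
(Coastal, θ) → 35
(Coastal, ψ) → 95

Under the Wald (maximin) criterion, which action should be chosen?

Row minima: Highway=-210, Loop=-480, Bridge=185, Coastal=-15, Bypass=-185
Best worst-case = 185 → Bridge.

Bridge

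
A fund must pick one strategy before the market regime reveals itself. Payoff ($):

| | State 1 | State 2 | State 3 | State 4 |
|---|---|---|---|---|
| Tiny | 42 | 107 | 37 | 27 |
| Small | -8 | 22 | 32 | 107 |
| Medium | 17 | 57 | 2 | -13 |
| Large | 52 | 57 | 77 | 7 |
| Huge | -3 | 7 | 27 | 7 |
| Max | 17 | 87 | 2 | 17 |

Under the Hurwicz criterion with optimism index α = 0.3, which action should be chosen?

Tiny: 0.3·107 + 0.7·27 = 51
Small: 0.3·107 + 0.7·(-8) = 26.5
Medium: 0.3·57 + 0.7·(-13) = 8
Large: 0.3·77 + 0.7·7 = 28
Huge: 0.3·27 + 0.7·(-3) = 6
Max: 0.3·87 + 0.7·2 = 27.5
Highest Hurwicz score = 51 → Tiny.

Tiny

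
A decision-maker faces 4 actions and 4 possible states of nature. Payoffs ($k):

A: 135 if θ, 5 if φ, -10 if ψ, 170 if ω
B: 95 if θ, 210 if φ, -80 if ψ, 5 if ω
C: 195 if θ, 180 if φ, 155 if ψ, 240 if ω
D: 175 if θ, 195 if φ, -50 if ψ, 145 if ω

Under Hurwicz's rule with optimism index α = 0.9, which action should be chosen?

A: 0.9·170 + 0.1·(-10) = 152
B: 0.9·210 + 0.1·(-80) = 181
C: 0.9·240 + 0.1·155 = 231.5
D: 0.9·195 + 0.1·(-50) = 170.5
Highest Hurwicz score = 231.5 → C.

C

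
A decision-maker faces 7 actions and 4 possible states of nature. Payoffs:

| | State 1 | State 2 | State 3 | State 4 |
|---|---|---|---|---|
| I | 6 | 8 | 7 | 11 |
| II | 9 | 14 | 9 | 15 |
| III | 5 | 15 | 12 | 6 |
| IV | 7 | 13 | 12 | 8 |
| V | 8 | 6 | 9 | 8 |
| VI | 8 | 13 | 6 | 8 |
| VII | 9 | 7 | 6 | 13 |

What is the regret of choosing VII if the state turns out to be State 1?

0

Best payoff under State 1 is 9.
Regret = 9 − 9 = 0.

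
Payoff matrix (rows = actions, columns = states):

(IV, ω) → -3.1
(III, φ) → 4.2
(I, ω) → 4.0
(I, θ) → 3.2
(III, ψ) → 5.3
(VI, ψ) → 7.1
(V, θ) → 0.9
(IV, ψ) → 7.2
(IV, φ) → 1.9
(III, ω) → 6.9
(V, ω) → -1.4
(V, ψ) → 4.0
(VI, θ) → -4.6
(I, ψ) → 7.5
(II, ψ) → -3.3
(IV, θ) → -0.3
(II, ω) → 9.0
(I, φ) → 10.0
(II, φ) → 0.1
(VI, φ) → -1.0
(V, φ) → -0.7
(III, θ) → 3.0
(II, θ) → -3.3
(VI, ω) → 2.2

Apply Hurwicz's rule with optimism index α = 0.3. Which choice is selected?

I: 0.3·10.0 + 0.7·3.2 = 5.24
II: 0.3·9.0 + 0.7·(-3.3) = 0.39
III: 0.3·6.9 + 0.7·3.0 = 4.17
IV: 0.3·7.2 + 0.7·(-3.1) = -0.01
V: 0.3·4.0 + 0.7·(-1.4) = 0.22
VI: 0.3·7.1 + 0.7·(-4.6) = -1.09
Highest Hurwicz score = 5.24 → I.

I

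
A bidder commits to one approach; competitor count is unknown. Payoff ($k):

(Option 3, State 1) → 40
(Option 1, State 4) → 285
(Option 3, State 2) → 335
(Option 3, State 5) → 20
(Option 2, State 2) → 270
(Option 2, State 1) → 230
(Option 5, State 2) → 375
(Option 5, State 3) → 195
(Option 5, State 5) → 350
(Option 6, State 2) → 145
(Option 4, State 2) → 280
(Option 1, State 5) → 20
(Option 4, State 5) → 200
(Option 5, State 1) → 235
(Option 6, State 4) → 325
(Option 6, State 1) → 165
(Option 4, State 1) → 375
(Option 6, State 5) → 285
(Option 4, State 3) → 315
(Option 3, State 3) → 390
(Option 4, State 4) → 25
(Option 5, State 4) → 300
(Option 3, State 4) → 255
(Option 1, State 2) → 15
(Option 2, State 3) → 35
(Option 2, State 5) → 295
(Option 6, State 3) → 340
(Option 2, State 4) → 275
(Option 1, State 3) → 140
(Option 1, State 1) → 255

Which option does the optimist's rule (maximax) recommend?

Row maxima: Option 1=285, Option 2=295, Option 3=390, Option 4=375, Option 5=375, Option 6=340
Best best-case = 390 → Option 3.

Option 3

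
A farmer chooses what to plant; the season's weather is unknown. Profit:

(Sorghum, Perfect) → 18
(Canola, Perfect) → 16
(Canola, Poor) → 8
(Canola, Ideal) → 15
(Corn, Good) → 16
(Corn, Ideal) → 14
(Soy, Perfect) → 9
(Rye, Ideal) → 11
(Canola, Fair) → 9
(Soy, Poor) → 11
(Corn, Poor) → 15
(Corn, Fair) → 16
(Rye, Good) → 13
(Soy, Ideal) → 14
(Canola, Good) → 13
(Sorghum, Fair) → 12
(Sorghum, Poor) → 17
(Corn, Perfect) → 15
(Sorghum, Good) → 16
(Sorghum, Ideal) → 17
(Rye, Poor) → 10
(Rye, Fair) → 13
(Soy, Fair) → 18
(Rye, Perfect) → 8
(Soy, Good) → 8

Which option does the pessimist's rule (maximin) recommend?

Row minima: Canola=8, Rye=8, Sorghum=12, Corn=14, Soy=8
Best worst-case = 14 → Corn.

Corn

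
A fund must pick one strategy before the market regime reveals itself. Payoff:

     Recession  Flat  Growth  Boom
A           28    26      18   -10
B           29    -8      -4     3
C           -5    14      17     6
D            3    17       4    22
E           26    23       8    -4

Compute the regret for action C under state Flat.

12

Best payoff under Flat is 26.
Regret = 26 − 14 = 12.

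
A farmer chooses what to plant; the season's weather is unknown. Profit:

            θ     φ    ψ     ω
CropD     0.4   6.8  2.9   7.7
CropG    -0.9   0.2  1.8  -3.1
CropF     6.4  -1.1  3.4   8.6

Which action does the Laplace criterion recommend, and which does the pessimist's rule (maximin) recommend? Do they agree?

laplace → CropD; maximin → CropD (agree)

Row averages: CropD=4.45, CropG=-0.5, CropF=4.325
Highest average = 4.45 → CropD.
Row minima: CropD=0.4, CropG=-3.1, CropF=-1.1
Best worst-case = 0.4 → CropD.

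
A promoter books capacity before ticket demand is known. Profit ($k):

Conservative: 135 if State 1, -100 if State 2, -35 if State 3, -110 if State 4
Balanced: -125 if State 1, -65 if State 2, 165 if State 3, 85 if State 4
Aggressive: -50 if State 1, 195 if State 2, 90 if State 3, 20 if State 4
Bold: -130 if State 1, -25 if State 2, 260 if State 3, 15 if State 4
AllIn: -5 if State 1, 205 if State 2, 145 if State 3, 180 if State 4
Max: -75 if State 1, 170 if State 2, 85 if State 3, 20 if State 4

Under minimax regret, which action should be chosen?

AllIn

Column bests: State 1=135, State 2=205, State 3=260, State 4=180.
Conservative regrets: 0, 305, 295, 290 → max 305
Balanced regrets: 260, 270, 95, 95 → max 270
Aggressive regrets: 185, 10, 170, 160 → max 185
Bold regrets: 265, 230, 0, 165 → max 265
AllIn regrets: 140, 0, 115, 0 → max 140
Max regrets: 210, 35, 175, 160 → max 210
Smallest max regret = 140 → AllIn.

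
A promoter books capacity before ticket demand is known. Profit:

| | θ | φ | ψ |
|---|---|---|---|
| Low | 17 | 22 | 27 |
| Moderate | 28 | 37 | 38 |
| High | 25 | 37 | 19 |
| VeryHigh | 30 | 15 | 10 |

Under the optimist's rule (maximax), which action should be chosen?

Moderate

Row maxima: Low=27, Moderate=38, High=37, VeryHigh=30
Best best-case = 38 → Moderate.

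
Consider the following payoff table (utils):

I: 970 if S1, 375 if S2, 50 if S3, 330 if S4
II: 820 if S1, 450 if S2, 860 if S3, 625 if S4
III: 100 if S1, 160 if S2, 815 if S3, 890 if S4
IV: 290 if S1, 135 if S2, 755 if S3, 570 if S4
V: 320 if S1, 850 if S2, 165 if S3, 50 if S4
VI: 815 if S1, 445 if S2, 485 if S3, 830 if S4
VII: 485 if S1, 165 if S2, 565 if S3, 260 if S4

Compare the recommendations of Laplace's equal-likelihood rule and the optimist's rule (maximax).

Row averages: I=431.25, II=688.75, III=491.25, IV=437.5, V=346.25, VI=643.75, VII=368.75
Highest average = 688.75 → II.
Row maxima: I=970, II=860, III=890, IV=755, V=850, VI=830, VII=565
Best best-case = 970 → I.

laplace → II; maximax → I (disagree)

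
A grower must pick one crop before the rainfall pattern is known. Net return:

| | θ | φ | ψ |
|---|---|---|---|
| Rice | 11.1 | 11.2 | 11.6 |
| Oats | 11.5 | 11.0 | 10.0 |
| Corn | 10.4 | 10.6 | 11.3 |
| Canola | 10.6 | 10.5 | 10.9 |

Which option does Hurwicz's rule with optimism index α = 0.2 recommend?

Rice: 0.2·11.6 + 0.8·11.1 = 11.2
Oats: 0.2·11.5 + 0.8·10.0 = 10.3
Corn: 0.2·11.3 + 0.8·10.4 = 10.58
Canola: 0.2·10.9 + 0.8·10.5 = 10.58
Highest Hurwicz score = 11.2 → Rice.

Rice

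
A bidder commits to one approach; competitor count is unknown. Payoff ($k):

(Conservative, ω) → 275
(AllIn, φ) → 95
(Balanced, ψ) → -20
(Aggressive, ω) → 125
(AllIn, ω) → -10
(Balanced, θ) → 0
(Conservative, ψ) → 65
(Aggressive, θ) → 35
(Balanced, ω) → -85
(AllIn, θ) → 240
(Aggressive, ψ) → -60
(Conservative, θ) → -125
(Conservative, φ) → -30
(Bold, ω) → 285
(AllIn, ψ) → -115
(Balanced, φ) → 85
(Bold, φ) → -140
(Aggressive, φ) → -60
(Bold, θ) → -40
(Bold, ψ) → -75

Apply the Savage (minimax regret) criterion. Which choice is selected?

Aggressive

Column bests: θ=240, φ=95, ψ=65, ω=285.
Conservative regrets: 365, 125, 0, 10 → max 365
Balanced regrets: 240, 10, 85, 370 → max 370
Aggressive regrets: 205, 155, 125, 160 → max 205
Bold regrets: 280, 235, 140, 0 → max 280
AllIn regrets: 0, 0, 180, 295 → max 295
Smallest max regret = 205 → Aggressive.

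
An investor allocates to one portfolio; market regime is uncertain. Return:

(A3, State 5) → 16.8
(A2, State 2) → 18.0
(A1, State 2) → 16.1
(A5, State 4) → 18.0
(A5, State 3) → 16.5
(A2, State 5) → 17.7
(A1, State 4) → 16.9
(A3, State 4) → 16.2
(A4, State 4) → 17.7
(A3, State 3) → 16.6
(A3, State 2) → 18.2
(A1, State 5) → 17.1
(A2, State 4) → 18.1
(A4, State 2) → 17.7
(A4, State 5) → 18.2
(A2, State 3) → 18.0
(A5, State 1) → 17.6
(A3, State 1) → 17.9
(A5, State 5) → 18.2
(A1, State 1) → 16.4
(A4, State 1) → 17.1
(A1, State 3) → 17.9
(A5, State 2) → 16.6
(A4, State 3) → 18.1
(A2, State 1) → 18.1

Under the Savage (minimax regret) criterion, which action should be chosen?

A2

Column bests: State 1=18.1, State 2=18.2, State 3=18.1, State 4=18.1, State 5=18.2.
A1 regrets: 1.7, 2.1, 0.2, 1.2, 1.1 → max 2.1
A2 regrets: 0.0, 0.2, 0.1, 0.0, 0.5 → max 0.5
A3 regrets: 0.2, 0.0, 1.5, 1.9, 1.4 → max 1.9
A4 regrets: 1.0, 0.5, 0.0, 0.4, 0.0 → max 1.0
A5 regrets: 0.5, 1.6, 1.6, 0.1, 0.0 → max 1.6
Smallest max regret = 0.5 → A2.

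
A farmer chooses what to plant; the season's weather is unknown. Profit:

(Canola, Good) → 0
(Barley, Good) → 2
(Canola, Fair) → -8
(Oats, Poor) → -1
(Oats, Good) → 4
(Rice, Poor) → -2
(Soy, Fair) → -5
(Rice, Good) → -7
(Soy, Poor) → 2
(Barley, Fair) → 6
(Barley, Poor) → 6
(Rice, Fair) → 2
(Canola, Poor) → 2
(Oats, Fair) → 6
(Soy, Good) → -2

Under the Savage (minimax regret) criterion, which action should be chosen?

Barley

Column bests: Poor=6, Fair=6, Good=4.
Canola regrets: 4, 14, 4 → max 14
Barley regrets: 0, 0, 2 → max 2
Soy regrets: 4, 11, 6 → max 11
Oats regrets: 7, 0, 0 → max 7
Rice regrets: 8, 4, 11 → max 11
Smallest max regret = 2 → Barley.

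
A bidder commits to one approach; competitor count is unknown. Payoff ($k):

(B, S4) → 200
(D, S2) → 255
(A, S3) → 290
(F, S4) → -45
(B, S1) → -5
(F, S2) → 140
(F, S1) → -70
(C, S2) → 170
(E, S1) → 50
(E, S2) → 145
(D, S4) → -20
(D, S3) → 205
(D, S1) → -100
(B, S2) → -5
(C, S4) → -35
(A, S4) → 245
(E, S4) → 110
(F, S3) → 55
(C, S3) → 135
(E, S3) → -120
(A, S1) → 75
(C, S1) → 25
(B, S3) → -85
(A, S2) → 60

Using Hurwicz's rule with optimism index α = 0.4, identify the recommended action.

A

A: 0.4·290 + 0.6·60 = 152
B: 0.4·200 + 0.6·(-85) = 29
C: 0.4·170 + 0.6·(-35) = 47
D: 0.4·255 + 0.6·(-100) = 42
E: 0.4·145 + 0.6·(-120) = -14
F: 0.4·140 + 0.6·(-70) = 14
Highest Hurwicz score = 152 → A.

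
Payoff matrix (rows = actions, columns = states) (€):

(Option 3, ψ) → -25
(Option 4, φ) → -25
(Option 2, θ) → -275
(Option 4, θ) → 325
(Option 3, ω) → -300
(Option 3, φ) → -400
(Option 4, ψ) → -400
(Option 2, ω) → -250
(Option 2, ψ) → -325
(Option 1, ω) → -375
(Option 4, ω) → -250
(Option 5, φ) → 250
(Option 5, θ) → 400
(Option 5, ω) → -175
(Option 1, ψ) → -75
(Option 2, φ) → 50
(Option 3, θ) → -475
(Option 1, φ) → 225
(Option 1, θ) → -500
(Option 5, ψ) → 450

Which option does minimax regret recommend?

Column bests: θ=400, φ=250, ψ=450, ω=-175.
Option 1 regrets: 900, 25, 525, 200 → max 900
Option 2 regrets: 675, 200, 775, 75 → max 775
Option 3 regrets: 875, 650, 475, 125 → max 875
Option 4 regrets: 75, 275, 850, 75 → max 850
Option 5 regrets: 0, 0, 0, 0 → max 0
Smallest max regret = 0 → Option 5.

Option 5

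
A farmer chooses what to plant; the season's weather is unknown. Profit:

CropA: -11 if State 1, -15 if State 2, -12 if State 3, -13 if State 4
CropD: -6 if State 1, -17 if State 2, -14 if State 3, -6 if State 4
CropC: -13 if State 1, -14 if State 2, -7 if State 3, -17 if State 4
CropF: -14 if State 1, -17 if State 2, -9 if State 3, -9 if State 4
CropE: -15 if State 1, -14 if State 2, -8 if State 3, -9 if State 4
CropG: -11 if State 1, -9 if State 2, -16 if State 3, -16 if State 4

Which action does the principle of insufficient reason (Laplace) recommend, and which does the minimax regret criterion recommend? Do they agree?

laplace → CropD; minimax regret → CropA (disagree)

Row averages: CropA=-12.75, CropD=-10.75, CropC=-12.75, CropF=-12.25, CropE=-11.5, CropG=-13
Highest average = -10.75 → CropD.
Column bests: State 1=-6, State 2=-9, State 3=-7, State 4=-6.
CropA regrets: 5, 6, 5, 7 → max 7
CropD regrets: 0, 8, 7, 0 → max 8
CropC regrets: 7, 5, 0, 11 → max 11
CropF regrets: 8, 8, 2, 3 → max 8
CropE regrets: 9, 5, 1, 3 → max 9
CropG regrets: 5, 0, 9, 10 → max 10
Smallest max regret = 7 → CropA.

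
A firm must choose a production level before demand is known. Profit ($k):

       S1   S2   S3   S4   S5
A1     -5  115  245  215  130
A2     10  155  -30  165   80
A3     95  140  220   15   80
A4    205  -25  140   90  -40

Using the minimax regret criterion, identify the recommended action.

Column bests: S1=205, S2=155, S3=245, S4=215, S5=130.
A1 regrets: 210, 40, 0, 0, 0 → max 210
A2 regrets: 195, 0, 275, 50, 50 → max 275
A3 regrets: 110, 15, 25, 200, 50 → max 200
A4 regrets: 0, 180, 105, 125, 170 → max 180
Smallest max regret = 180 → A4.

A4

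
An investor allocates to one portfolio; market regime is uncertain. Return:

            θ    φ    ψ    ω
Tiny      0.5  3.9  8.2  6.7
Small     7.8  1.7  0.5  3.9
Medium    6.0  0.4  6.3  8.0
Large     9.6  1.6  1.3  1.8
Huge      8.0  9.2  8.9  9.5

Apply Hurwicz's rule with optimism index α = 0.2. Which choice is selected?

Tiny: 0.2·8.2 + 0.8·0.5 = 2.04
Small: 0.2·7.8 + 0.8·0.5 = 1.96
Medium: 0.2·8.0 + 0.8·0.4 = 1.92
Large: 0.2·9.6 + 0.8·1.3 = 2.96
Huge: 0.2·9.5 + 0.8·8.0 = 8.3
Highest Hurwicz score = 8.3 → Huge.

Huge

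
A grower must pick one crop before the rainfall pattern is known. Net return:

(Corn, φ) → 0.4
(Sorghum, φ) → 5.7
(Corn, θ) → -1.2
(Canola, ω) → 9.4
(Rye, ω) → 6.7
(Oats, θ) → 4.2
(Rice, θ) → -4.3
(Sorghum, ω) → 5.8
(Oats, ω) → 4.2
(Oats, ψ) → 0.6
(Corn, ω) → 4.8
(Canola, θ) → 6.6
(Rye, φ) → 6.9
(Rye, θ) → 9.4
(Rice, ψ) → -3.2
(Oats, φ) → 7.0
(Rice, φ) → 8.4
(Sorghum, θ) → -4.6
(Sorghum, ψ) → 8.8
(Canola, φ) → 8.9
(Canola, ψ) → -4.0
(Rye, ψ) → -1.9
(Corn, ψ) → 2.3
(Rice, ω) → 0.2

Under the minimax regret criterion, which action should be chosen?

Column bests: θ=9.4, φ=8.9, ψ=8.8, ω=9.4.
Oats regrets: 5.2, 1.9, 8.2, 5.2 → max 8.2
Sorghum regrets: 14.0, 3.2, 0.0, 3.6 → max 14.0
Rye regrets: 0.0, 2.0, 10.7, 2.7 → max 10.7
Corn regrets: 10.6, 8.5, 6.5, 4.6 → max 10.6
Rice regrets: 13.7, 0.5, 12.0, 9.2 → max 13.7
Canola regrets: 2.8, 0.0, 12.8, 0.0 → max 12.8
Smallest max regret = 8.2 → Oats.

Oats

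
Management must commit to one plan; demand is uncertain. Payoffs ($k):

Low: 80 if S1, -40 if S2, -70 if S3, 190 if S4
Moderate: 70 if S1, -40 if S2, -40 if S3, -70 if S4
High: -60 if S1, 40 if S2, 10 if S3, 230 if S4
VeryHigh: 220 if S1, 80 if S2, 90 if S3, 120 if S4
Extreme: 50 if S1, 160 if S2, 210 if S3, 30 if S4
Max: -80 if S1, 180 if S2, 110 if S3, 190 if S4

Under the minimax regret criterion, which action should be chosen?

Column bests: S1=220, S2=180, S3=210, S4=230.
Low regrets: 140, 220, 280, 40 → max 280
Moderate regrets: 150, 220, 250, 300 → max 300
High regrets: 280, 140, 200, 0 → max 280
VeryHigh regrets: 0, 100, 120, 110 → max 120
Extreme regrets: 170, 20, 0, 200 → max 200
Max regrets: 300, 0, 100, 40 → max 300
Smallest max regret = 120 → VeryHigh.

VeryHigh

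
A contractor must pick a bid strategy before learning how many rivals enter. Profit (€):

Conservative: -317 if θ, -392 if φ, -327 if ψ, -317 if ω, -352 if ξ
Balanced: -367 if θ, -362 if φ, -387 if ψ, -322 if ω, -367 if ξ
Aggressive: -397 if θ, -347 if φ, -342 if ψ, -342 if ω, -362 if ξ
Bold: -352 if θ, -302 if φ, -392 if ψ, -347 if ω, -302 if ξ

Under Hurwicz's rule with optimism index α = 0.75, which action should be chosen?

Bold

Conservative: 0.75·(-317) + 0.25·(-392) = -335.75
Balanced: 0.75·(-322) + 0.25·(-387) = -338.25
Aggressive: 0.75·(-342) + 0.25·(-397) = -355.75
Bold: 0.75·(-302) + 0.25·(-392) = -324.5
Highest Hurwicz score = -324.5 → Bold.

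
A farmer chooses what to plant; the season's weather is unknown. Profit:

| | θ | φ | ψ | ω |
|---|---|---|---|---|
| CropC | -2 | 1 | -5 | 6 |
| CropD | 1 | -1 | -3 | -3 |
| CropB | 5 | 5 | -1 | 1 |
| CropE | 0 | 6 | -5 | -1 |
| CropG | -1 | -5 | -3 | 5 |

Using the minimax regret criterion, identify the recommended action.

Column bests: θ=5, φ=6, ψ=-1, ω=6.
CropC regrets: 7, 5, 4, 0 → max 7
CropD regrets: 4, 7, 2, 9 → max 9
CropB regrets: 0, 1, 0, 5 → max 5
CropE regrets: 5, 0, 4, 7 → max 7
CropG regrets: 6, 11, 2, 1 → max 11
Smallest max regret = 5 → CropB.

CropB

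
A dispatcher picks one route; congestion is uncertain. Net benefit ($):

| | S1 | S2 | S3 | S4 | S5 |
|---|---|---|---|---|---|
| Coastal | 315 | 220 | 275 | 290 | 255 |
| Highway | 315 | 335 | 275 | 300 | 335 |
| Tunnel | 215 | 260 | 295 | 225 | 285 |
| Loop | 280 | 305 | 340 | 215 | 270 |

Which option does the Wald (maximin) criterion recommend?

Row minima: Coastal=220, Highway=275, Tunnel=215, Loop=215
Best worst-case = 275 → Highway.

Highway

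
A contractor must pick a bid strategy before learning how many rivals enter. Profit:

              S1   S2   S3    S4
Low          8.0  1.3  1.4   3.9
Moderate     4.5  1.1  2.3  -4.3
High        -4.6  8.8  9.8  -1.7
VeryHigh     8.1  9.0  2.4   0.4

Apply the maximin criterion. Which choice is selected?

Low

Row minima: Low=1.3, Moderate=-4.3, High=-4.6, VeryHigh=0.4
Best worst-case = 1.3 → Low.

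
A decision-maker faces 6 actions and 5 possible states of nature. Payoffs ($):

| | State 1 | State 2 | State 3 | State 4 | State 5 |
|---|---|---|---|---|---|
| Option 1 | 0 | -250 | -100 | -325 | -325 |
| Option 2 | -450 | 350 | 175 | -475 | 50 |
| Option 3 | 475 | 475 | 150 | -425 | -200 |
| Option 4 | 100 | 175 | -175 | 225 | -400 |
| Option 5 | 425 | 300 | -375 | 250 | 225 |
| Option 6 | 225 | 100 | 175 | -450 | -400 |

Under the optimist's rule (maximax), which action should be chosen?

Option 3

Row maxima: Option 1=0, Option 2=350, Option 3=475, Option 4=225, Option 5=425, Option 6=225
Best best-case = 475 → Option 3.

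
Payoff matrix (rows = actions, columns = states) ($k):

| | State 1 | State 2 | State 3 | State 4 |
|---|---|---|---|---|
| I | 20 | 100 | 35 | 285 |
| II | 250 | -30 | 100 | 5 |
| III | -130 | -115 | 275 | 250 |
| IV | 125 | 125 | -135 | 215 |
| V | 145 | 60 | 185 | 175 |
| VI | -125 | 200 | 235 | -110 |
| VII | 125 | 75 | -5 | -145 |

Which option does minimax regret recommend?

Column bests: State 1=250, State 2=200, State 3=275, State 4=285.
I regrets: 230, 100, 240, 0 → max 240
II regrets: 0, 230, 175, 280 → max 280
III regrets: 380, 315, 0, 35 → max 380
IV regrets: 125, 75, 410, 70 → max 410
V regrets: 105, 140, 90, 110 → max 140
VI regrets: 375, 0, 40, 395 → max 395
VII regrets: 125, 125, 280, 430 → max 430
Smallest max regret = 140 → V.

V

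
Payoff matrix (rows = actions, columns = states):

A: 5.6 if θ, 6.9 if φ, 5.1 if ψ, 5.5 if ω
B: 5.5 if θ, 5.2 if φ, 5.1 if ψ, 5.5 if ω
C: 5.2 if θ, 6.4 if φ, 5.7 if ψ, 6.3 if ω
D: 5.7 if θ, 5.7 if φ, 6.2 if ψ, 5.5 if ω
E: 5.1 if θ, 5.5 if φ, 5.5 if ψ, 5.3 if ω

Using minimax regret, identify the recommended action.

C

Column bests: θ=5.7, φ=6.9, ψ=6.2, ω=6.3.
A regrets: 0.1, 0.0, 1.1, 0.8 → max 1.1
B regrets: 0.2, 1.7, 1.1, 0.8 → max 1.7
C regrets: 0.5, 0.5, 0.5, 0.0 → max 0.5
D regrets: 0.0, 1.2, 0.0, 0.8 → max 1.2
E regrets: 0.6, 1.4, 0.7, 1.0 → max 1.4
Smallest max regret = 0.5 → C.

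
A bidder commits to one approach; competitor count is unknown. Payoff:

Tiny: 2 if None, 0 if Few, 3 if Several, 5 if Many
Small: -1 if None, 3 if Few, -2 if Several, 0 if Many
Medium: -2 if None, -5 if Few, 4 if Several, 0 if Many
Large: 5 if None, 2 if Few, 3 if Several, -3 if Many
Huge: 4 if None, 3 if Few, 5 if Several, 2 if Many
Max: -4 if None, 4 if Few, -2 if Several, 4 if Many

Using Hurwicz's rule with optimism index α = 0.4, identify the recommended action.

Huge

Tiny: 0.4·5 + 0.6·0 = 2
Small: 0.4·3 + 0.6·(-2) = 0
Medium: 0.4·4 + 0.6·(-5) = -1.4
Large: 0.4·5 + 0.6·(-3) = 0.2
Huge: 0.4·5 + 0.6·2 = 3.2
Max: 0.4·4 + 0.6·(-4) = -0.8
Highest Hurwicz score = 3.2 → Huge.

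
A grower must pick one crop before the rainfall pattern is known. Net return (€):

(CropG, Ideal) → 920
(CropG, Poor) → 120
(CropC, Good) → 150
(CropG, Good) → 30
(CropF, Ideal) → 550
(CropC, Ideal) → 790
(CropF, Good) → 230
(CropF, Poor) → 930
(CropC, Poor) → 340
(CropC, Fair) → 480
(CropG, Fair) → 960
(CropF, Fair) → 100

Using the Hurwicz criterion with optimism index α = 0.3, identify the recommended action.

CropF: 0.3·930 + 0.7·100 = 349
CropC: 0.3·790 + 0.7·150 = 342
CropG: 0.3·960 + 0.7·30 = 309
Highest Hurwicz score = 349 → CropF.

CropF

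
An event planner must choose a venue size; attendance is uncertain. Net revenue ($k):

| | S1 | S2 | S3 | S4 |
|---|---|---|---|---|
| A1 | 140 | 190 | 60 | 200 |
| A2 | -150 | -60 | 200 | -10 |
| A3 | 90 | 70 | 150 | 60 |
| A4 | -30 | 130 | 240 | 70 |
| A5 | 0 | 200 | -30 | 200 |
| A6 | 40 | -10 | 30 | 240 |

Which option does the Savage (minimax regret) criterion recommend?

A4

Column bests: S1=140, S2=200, S3=240, S4=240.
A1 regrets: 0, 10, 180, 40 → max 180
A2 regrets: 290, 260, 40, 250 → max 290
A3 regrets: 50, 130, 90, 180 → max 180
A4 regrets: 170, 70, 0, 170 → max 170
A5 regrets: 140, 0, 270, 40 → max 270
A6 regrets: 100, 210, 210, 0 → max 210
Smallest max regret = 170 → A4.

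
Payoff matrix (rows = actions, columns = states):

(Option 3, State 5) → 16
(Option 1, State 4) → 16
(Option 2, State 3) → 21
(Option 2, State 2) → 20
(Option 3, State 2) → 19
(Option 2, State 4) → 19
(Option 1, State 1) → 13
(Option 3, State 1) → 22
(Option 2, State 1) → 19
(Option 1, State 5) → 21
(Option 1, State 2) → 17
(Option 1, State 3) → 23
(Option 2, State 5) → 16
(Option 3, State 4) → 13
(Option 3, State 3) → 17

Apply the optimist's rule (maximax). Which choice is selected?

Row maxima: Option 1=23, Option 2=21, Option 3=22
Best best-case = 23 → Option 1.

Option 1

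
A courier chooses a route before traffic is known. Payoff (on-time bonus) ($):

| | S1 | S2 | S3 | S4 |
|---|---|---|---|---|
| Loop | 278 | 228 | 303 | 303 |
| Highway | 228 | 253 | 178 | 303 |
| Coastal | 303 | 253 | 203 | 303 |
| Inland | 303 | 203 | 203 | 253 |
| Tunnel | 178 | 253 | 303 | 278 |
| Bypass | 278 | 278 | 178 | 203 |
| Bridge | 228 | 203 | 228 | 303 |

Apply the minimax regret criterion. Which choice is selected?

Loop

Column bests: S1=303, S2=278, S3=303, S4=303.
Loop regrets: 25, 50, 0, 0 → max 50
Highway regrets: 75, 25, 125, 0 → max 125
Coastal regrets: 0, 25, 100, 0 → max 100
Inland regrets: 0, 75, 100, 50 → max 100
Tunnel regrets: 125, 25, 0, 25 → max 125
Bypass regrets: 25, 0, 125, 100 → max 125
Bridge regrets: 75, 75, 75, 0 → max 75
Smallest max regret = 50 → Loop.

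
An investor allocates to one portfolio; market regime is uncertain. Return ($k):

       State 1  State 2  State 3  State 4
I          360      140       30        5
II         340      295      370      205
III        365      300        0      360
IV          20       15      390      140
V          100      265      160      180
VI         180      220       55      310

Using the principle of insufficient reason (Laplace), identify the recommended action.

II

Row averages: I=133.75, II=302.5, III=256.25, IV=141.25, V=176.25, VI=191.25
Highest average = 302.5 → II.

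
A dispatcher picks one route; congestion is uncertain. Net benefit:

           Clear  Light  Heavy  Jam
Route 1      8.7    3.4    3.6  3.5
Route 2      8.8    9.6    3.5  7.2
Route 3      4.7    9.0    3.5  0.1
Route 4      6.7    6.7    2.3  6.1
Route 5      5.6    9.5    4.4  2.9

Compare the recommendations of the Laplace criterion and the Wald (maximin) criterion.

Row averages: Route 1=4.8, Route 2=7.275, Route 3=4.325, Route 4=5.45, Route 5=5.6
Highest average = 7.275 → Route 2.
Row minima: Route 1=3.4, Route 2=3.5, Route 3=0.1, Route 4=2.3, Route 5=2.9
Best worst-case = 3.5 → Route 2.

laplace → Route 2; maximin → Route 2 (agree)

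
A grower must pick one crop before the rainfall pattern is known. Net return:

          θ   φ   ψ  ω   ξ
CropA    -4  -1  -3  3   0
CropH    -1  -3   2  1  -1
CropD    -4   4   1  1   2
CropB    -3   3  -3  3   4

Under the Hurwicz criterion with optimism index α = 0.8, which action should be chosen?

CropB

CropA: 0.8·3 + 0.2·(-4) = 1.6
CropH: 0.8·2 + 0.2·(-3) = 1
CropD: 0.8·4 + 0.2·(-4) = 2.4
CropB: 0.8·4 + 0.2·(-3) = 2.6
Highest Hurwicz score = 2.6 → CropB.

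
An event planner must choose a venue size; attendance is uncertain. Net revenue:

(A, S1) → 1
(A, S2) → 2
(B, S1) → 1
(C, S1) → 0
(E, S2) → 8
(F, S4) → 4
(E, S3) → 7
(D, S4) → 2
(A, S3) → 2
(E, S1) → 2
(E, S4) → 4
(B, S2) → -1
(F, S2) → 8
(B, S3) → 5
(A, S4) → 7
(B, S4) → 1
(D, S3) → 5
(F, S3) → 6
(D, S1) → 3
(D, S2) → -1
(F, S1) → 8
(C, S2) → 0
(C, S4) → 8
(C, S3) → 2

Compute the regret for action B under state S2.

9

Best payoff under S2 is 8.
Regret = 8 − (-1) = 9.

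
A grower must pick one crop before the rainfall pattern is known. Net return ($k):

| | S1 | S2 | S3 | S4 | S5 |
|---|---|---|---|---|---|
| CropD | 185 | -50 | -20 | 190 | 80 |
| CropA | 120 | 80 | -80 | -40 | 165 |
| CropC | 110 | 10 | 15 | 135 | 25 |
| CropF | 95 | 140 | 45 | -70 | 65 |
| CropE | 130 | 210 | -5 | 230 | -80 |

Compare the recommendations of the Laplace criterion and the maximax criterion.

laplace → CropE; maximax → CropE (agree)

Row averages: CropD=77, CropA=49, CropC=59, CropF=55, CropE=97
Highest average = 97 → CropE.
Row maxima: CropD=190, CropA=165, CropC=135, CropF=140, CropE=230
Best best-case = 230 → CropE.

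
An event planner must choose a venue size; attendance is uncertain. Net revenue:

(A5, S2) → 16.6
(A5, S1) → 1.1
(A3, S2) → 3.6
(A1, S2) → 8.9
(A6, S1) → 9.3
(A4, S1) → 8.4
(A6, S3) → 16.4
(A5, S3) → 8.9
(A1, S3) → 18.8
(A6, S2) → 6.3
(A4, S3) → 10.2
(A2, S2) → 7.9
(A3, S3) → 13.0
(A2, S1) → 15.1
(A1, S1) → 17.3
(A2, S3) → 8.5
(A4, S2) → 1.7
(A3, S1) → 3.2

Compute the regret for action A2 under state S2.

8.7

Best payoff under S2 is 16.6.
Regret = 16.6 − 7.9 = 8.7.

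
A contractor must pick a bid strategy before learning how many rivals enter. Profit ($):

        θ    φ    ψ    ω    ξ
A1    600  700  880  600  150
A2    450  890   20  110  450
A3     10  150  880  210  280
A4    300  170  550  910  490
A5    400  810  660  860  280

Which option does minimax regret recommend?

Column bests: θ=600, φ=890, ψ=880, ω=910, ξ=490.
A1 regrets: 0, 190, 0, 310, 340 → max 340
A2 regrets: 150, 0, 860, 800, 40 → max 860
A3 regrets: 590, 740, 0, 700, 210 → max 740
A4 regrets: 300, 720, 330, 0, 0 → max 720
A5 regrets: 200, 80, 220, 50, 210 → max 220
Smallest max regret = 220 → A5.

A5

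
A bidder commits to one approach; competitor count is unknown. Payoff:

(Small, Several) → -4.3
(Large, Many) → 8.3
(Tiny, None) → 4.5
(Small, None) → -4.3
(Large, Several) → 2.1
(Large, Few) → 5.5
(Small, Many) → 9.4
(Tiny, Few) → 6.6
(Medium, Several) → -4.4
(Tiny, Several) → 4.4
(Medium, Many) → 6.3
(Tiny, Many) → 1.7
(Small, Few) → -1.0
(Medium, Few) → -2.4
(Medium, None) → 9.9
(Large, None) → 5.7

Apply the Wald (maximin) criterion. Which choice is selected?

Large

Row minima: Tiny=1.7, Small=-4.3, Medium=-4.4, Large=2.1
Best worst-case = 2.1 → Large.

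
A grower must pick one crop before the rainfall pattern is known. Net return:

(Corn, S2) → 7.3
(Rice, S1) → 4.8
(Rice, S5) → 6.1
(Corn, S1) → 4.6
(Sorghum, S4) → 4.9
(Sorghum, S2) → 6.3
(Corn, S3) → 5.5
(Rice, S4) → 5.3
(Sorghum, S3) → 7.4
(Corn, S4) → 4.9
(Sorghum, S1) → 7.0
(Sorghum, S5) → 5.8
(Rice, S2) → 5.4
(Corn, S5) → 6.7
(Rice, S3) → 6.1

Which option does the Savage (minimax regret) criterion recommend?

Sorghum

Column bests: S1=7.0, S2=7.3, S3=7.4, S4=5.3, S5=6.7.
Corn regrets: 2.4, 0.0, 1.9, 0.4, 0.0 → max 2.4
Sorghum regrets: 0.0, 1.0, 0.0, 0.4, 0.9 → max 1.0
Rice regrets: 2.2, 1.9, 1.3, 0.0, 0.6 → max 2.2
Smallest max regret = 1.0 → Sorghum.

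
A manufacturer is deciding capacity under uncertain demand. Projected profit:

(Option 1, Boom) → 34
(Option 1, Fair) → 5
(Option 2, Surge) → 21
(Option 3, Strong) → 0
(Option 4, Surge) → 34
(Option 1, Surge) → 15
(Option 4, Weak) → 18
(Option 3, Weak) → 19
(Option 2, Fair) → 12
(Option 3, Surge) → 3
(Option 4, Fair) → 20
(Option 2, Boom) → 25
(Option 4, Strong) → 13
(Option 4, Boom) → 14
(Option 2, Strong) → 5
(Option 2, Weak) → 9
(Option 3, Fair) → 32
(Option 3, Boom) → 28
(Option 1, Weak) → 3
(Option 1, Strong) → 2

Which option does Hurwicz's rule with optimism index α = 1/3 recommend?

Option 1: 1/3·34 + 2/3·2 = 38/3
Option 2: 1/3·25 + 2/3·5 = 35/3
Option 3: 1/3·32 + 2/3·0 = 32/3
Option 4: 1/3·34 + 2/3·13 = 20
Highest Hurwicz score = 20 → Option 4.

Option 4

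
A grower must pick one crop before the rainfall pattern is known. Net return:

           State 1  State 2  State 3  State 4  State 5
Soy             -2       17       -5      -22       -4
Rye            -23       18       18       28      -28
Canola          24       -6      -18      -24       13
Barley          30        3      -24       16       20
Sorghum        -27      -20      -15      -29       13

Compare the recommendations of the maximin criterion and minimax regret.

Row minima: Soy=-22, Rye=-28, Canola=-24, Barley=-24, Sorghum=-29
Best worst-case = -22 → Soy.
Column bests: State 1=30, State 2=18, State 3=18, State 4=28, State 5=20.
Soy regrets: 32, 1, 23, 50, 24 → max 50
Rye regrets: 53, 0, 0, 0, 48 → max 53
Canola regrets: 6, 24, 36, 52, 7 → max 52
Barley regrets: 0, 15, 42, 12, 0 → max 42
Sorghum regrets: 57, 38, 33, 57, 7 → max 57
Smallest max regret = 42 → Barley.

maximin → Soy; minimax regret → Barley (disagree)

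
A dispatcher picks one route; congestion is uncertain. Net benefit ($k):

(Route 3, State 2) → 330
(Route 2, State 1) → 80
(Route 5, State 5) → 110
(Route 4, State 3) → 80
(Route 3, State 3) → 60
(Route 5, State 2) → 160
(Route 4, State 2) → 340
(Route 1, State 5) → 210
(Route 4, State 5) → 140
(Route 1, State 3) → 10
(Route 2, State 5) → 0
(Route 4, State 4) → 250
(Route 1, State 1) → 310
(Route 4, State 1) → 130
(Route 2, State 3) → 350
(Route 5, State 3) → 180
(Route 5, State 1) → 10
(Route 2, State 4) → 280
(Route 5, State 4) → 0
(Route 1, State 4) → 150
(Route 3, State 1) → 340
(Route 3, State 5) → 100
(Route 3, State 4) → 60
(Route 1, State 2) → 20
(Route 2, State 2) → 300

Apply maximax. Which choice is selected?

Route 2

Row maxima: Route 1=310, Route 2=350, Route 3=340, Route 4=340, Route 5=180
Best best-case = 350 → Route 2.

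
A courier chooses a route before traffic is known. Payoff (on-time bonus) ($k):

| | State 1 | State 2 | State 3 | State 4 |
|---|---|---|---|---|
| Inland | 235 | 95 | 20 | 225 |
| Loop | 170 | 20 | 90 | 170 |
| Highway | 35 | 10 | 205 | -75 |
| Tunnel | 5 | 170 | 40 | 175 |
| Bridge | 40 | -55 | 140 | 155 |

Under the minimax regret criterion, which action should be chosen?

Loop

Column bests: State 1=235, State 2=170, State 3=205, State 4=225.
Inland regrets: 0, 75, 185, 0 → max 185
Loop regrets: 65, 150, 115, 55 → max 150
Highway regrets: 200, 160, 0, 300 → max 300
Tunnel regrets: 230, 0, 165, 50 → max 230
Bridge regrets: 195, 225, 65, 70 → max 225
Smallest max regret = 150 → Loop.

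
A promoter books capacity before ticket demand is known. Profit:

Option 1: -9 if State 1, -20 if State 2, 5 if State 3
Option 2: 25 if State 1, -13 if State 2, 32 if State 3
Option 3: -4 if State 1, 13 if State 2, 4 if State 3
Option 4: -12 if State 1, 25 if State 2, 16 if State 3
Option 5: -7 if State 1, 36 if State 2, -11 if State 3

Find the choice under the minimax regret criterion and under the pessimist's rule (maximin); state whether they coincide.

minimax regret → Option 3; maximin → Option 3 (agree)

Column bests: State 1=25, State 2=36, State 3=32.
Option 1 regrets: 34, 56, 27 → max 56
Option 2 regrets: 0, 49, 0 → max 49
Option 3 regrets: 29, 23, 28 → max 29
Option 4 regrets: 37, 11, 16 → max 37
Option 5 regrets: 32, 0, 43 → max 43
Smallest max regret = 29 → Option 3.
Row minima: Option 1=-20, Option 2=-13, Option 3=-4, Option 4=-12, Option 5=-11
Best worst-case = -4 → Option 3.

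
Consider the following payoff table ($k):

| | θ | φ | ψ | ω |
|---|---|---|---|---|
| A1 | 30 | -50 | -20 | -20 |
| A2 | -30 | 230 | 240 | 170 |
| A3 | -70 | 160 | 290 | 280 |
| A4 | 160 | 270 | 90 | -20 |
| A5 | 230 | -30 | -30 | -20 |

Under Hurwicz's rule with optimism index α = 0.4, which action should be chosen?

A1: 0.4·30 + 0.6·(-50) = -18
A2: 0.4·240 + 0.6·(-30) = 78
A3: 0.4·290 + 0.6·(-70) = 74
A4: 0.4·270 + 0.6·(-20) = 96
A5: 0.4·230 + 0.6·(-30) = 74
Highest Hurwicz score = 96 → A4.

A4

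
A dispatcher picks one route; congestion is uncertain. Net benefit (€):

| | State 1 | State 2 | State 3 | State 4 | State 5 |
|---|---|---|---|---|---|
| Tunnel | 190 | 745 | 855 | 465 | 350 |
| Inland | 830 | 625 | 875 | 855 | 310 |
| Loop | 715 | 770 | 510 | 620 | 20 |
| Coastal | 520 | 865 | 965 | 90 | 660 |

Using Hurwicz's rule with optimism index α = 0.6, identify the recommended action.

Tunnel: 0.6·855 + 0.4·190 = 589
Inland: 0.6·875 + 0.4·310 = 649
Loop: 0.6·770 + 0.4·20 = 470
Coastal: 0.6·965 + 0.4·90 = 615
Highest Hurwicz score = 649 → Inland.

Inland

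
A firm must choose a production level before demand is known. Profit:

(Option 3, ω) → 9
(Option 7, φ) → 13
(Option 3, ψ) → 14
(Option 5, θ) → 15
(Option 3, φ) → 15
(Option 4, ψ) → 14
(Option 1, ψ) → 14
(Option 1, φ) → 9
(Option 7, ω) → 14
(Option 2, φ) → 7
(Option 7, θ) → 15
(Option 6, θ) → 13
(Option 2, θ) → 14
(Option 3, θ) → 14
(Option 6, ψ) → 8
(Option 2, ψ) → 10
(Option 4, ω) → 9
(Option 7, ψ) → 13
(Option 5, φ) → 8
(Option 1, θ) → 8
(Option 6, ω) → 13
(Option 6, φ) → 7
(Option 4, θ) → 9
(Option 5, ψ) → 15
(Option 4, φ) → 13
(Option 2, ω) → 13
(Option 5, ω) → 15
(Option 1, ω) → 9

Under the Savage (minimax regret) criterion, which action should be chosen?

Option 7

Column bests: θ=15, φ=15, ψ=15, ω=15.
Option 1 regrets: 7, 6, 1, 6 → max 7
Option 2 regrets: 1, 8, 5, 2 → max 8
Option 3 regrets: 1, 0, 1, 6 → max 6
Option 4 regrets: 6, 2, 1, 6 → max 6
Option 5 regrets: 0, 7, 0, 0 → max 7
Option 6 regrets: 2, 8, 7, 2 → max 8
Option 7 regrets: 0, 2, 2, 1 → max 2
Smallest max regret = 2 → Option 7.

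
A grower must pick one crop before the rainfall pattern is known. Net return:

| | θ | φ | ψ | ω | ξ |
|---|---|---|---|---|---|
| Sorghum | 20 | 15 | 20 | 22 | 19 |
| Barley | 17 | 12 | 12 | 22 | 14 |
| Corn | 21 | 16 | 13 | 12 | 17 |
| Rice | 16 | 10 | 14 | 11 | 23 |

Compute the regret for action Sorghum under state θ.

Best payoff under θ is 21.
Regret = 21 − 20 = 1.

1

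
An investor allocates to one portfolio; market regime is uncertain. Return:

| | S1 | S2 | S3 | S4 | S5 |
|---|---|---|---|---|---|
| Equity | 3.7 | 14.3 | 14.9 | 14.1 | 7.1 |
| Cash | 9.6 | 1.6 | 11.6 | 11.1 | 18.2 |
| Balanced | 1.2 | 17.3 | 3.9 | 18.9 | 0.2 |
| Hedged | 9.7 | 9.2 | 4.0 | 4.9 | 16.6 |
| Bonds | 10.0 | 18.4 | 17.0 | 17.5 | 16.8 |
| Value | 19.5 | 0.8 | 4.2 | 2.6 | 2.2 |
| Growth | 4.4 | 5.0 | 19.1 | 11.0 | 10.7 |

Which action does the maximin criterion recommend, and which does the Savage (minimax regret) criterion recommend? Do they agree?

maximin → Bonds; minimax regret → Bonds (agree)

Row minima: Equity=3.7, Cash=1.6, Balanced=0.2, Hedged=4.0, Bonds=10.0, Value=0.8, Growth=4.4
Best worst-case = 10.0 → Bonds.
Column bests: S1=19.5, S2=18.4, S3=19.1, S4=18.9, S5=18.2.
Equity regrets: 15.8, 4.1, 4.2, 4.8, 11.1 → max 15.8
Cash regrets: 9.9, 16.8, 7.5, 7.8, 0.0 → max 16.8
Balanced regrets: 18.3, 1.1, 15.2, 0.0, 18.0 → max 18.3
Hedged regrets: 9.8, 9.2, 15.1, 14.0, 1.6 → max 15.1
Bonds regrets: 9.5, 0.0, 2.1, 1.4, 1.4 → max 9.5
Value regrets: 0.0, 17.6, 14.9, 16.3, 16.0 → max 17.6
Growth regrets: 15.1, 13.4, 0.0, 7.9, 7.5 → max 15.1
Smallest max regret = 9.5 → Bonds.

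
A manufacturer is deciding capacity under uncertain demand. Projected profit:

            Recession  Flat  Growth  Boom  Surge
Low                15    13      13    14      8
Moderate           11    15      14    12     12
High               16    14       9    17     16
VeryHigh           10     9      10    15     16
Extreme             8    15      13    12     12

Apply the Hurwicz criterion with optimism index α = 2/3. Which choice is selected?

Low: 2/3·15 + 1/3·8 = 38/3
Moderate: 2/3·15 + 1/3·11 = 41/3
High: 2/3·17 + 1/3·9 = 43/3
VeryHigh: 2/3·16 + 1/3·9 = 41/3
Extreme: 2/3·15 + 1/3·8 = 38/3
Highest Hurwicz score = 43/3 → High.

High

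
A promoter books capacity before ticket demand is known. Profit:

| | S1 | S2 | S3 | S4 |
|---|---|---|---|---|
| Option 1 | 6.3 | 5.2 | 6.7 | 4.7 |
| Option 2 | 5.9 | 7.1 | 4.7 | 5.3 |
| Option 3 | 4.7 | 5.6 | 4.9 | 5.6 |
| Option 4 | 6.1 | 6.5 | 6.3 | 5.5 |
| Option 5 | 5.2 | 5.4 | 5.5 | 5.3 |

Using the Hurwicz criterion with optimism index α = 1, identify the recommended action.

Option 1: 1·6.7 + 0·4.7 = 6.7
Option 2: 1·7.1 + 0·4.7 = 7.1
Option 3: 1·5.6 + 0·4.7 = 5.6
Option 4: 1·6.5 + 0·5.5 = 6.5
Option 5: 1·5.5 + 0·5.2 = 5.5
Highest Hurwicz score = 7.1 → Option 2.

Option 2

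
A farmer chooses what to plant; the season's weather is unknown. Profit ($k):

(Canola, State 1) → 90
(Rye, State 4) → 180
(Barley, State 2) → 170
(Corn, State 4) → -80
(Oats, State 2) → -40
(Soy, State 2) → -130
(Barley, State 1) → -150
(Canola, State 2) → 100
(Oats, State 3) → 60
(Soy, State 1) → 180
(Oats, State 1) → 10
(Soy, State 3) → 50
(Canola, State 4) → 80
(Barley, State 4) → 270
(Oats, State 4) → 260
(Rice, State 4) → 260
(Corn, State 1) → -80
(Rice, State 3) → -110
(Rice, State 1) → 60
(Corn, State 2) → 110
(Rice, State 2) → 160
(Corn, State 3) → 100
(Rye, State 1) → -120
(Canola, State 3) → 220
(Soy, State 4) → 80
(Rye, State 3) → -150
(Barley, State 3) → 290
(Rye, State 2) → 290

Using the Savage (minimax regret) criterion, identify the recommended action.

Column bests: State 1=180, State 2=290, State 3=290, State 4=270.
Oats regrets: 170, 330, 230, 10 → max 330
Barley regrets: 330, 120, 0, 0 → max 330
Rice regrets: 120, 130, 400, 10 → max 400
Rye regrets: 300, 0, 440, 90 → max 440
Soy regrets: 0, 420, 240, 190 → max 420
Corn regrets: 260, 180, 190, 350 → max 350
Canola regrets: 90, 190, 70, 190 → max 190
Smallest max regret = 190 → Canola.

Canola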